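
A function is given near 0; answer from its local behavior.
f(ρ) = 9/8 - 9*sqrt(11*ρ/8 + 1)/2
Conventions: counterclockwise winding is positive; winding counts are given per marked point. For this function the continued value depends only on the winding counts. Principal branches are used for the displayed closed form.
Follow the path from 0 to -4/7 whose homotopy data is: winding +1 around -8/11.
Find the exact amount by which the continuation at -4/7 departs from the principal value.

Continued minus principal equals (9/14)*sqrt(42).

The rational part is single-valued and drops out of the difference; each branch term changes only by its own monodromy.
(-9/2)*sqrt(1 - ρ/(-8/11)): winding +1 is odd, the square root flips sign, contributing -2*(-9/2)*sqrt(1 - (-4/7)/(-8/11)) = -2*(-9/2)*sqrt(3/14) = (9/14)*sqrt(42).
Summing the contributions at ρ = -4/7 gives (9/14)*sqrt(42).


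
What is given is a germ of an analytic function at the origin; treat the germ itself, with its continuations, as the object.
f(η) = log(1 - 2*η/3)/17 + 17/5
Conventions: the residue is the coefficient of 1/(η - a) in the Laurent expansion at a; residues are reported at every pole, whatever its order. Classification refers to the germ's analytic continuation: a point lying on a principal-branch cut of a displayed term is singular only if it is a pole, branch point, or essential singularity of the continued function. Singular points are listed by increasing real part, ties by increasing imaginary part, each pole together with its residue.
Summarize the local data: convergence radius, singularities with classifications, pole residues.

Radius of convergence at 0: 3/2.
At 3/2: a logarithmic branch point.

Branch term (1/17)*log(1 - η/(3/2)): its argument vanishes at η = 3/2, a logarithmic branch point, modulus 3/2.
The radius of convergence is the smallest modulus among the singular points: 3/2.


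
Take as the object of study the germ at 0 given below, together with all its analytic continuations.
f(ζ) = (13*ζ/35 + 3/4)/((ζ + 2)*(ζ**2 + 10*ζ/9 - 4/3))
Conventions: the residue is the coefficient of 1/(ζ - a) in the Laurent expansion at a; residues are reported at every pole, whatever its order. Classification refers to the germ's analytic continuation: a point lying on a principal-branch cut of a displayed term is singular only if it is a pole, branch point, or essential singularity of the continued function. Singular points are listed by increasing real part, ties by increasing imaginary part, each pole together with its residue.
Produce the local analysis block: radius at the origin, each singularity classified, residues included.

Denominator factor (ζ + 2): pole of order 1 at -2, modulus 2.
Denominator factor (ζ**2 + 10*ζ/9 - 4/3): discriminant 532/81, real irrational roots -5/9 + (1/9)*sqrt(133) and -5/9 - (1/9)*sqrt(133); poles of order 1, moduli -5/9 + (1/9)*sqrt(133) and 5/9 + (1/9)*sqrt(133).
The radius of convergence is the smallest modulus among the singular points: -5/9 + (1/9)*sqrt(133).
At the order-1 pole -2 set g(ζ) = (ζ - (-2))*f(ζ) = (13*ζ/35 + 3/4)/(ζ**2 + 10*ζ/9 - 4/3).
Simple pole: residue = g(a) at a = -2, which is 9/560.
The factor ζ**2 + 10*ζ/9 - 4/3 splits as (ζ - a)(ζ - a') with a = -5/9 - (1/9)*sqrt(133), a' = -5/9 + (1/9)*sqrt(133). At the order-1 pole a set g(ζ) = (ζ - a)*f(ζ) = [(13*ζ/35 + 3/4)/(ζ + 2)] / (ζ - a').
Simple pole: residue = g(a) at a = -5/9 - (1/9)*sqrt(133), which is -9/1120 - (1989/148960)*sqrt(133).
The factor ζ**2 + 10*ζ/9 - 4/3 splits as (ζ - a)(ζ - a') with a = -5/9 + (1/9)*sqrt(133), a' = -5/9 - (1/9)*sqrt(133). At the order-1 pole a set g(ζ) = (ζ - a)*f(ζ) = [(13*ζ/35 + 3/4)/(ζ + 2)] / (ζ - a').
Simple pole: residue = g(a) at a = -5/9 + (1/9)*sqrt(133), which is -9/1120 + (1989/148960)*sqrt(133).
List the singular points by increasing real part (a conjugate pair: the negative imaginary part first).

Radius of convergence at 0: -5/9 + (1/9)*sqrt(133).
At -2: a pole of order 1; residue 9/560.
At -5/9 - (1/9)*sqrt(133): a pole of order 1; residue -9/1120 - (1989/148960)*sqrt(133).
At -5/9 + (1/9)*sqrt(133): a pole of order 1; residue -9/1120 + (1989/148960)*sqrt(133).


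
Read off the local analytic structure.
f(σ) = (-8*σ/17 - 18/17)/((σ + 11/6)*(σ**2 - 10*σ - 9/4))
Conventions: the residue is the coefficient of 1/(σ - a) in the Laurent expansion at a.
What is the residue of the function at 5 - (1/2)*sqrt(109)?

The residue is 3/595 + (321/64855)*sqrt(109).

The factor σ**2 - 10*σ - 9/4 splits as (σ - a)(σ - a') with a = 5 - (1/2)*sqrt(109), a' = 5 + (1/2)*sqrt(109). At the order-1 pole a set g(σ) = (σ - a)*f(σ) = [(-8*σ/17 - 18/17)/(σ + 11/6)] / (σ - a').
Simple pole: residue = g(a) at a = 5 - (1/2)*sqrt(109), which is 3/595 + (321/64855)*sqrt(109).


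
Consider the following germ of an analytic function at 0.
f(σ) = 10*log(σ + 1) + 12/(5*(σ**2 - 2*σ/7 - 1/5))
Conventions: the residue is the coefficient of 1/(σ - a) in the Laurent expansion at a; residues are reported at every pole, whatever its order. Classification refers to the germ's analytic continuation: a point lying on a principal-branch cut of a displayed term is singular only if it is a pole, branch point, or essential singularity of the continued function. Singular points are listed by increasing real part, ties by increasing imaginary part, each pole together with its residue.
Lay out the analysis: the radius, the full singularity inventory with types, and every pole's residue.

Radius of convergence at 0: -1/7 + (3/35)*sqrt(30).
At -1: a logarithmic branch point.
At 1/7 - (3/35)*sqrt(30): a pole of order 1; residue -(7/15)*sqrt(30).
At 1/7 + (3/35)*sqrt(30): a pole of order 1; residue (7/15)*sqrt(30).

Denominator factor (σ**2 - 2*σ/7 - 1/5): discriminant 216/245, real irrational roots 1/7 + (3/35)*sqrt(30) and 1/7 - (3/35)*sqrt(30); poles of order 1, moduli 1/7 + (3/35)*sqrt(30) and -1/7 + (3/35)*sqrt(30).
Branch term (10)*log(1 - σ/(-1)): its argument vanishes at σ = -1, a logarithmic branch point, modulus 1.
The radius of convergence is the smallest modulus among the singular points: -1/7 + (3/35)*sqrt(30).
The branch term is analytic at 1/7 - (3/35)*sqrt(30) and contributes nothing to the residue; only the rational part matters.
The factor σ**2 - 2*σ/7 - 1/5 splits as (σ - a)(σ - a') with a = 1/7 - (3/35)*sqrt(30), a' = 1/7 + (3/35)*sqrt(30). At the order-1 pole a set g(σ) = (σ - a)*(rational part) = [12/5] / (σ - a').
Simple pole: residue = g(a) at a = 1/7 - (3/35)*sqrt(30), which is -(7/15)*sqrt(30).
The branch term is analytic at 1/7 + (3/35)*sqrt(30) and contributes nothing to the residue; only the rational part matters.
The factor σ**2 - 2*σ/7 - 1/5 splits as (σ - a)(σ - a') with a = 1/7 + (3/35)*sqrt(30), a' = 1/7 - (3/35)*sqrt(30). At the order-1 pole a set g(σ) = (σ - a)*(rational part) = [12/5] / (σ - a').
Simple pole: residue = g(a) at a = 1/7 + (3/35)*sqrt(30), which is (7/15)*sqrt(30).
List the singular points by increasing real part (a conjugate pair: the negative imaginary part first).


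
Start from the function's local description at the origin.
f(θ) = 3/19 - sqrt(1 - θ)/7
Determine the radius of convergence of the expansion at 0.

The radius of convergence is 1.

Branch term (-1/7)*sqrt(1 - θ/(1)): its argument vanishes at θ = 1, a square-root branch point, modulus 1.
The radius of convergence is the smallest modulus among the singular points: 1.


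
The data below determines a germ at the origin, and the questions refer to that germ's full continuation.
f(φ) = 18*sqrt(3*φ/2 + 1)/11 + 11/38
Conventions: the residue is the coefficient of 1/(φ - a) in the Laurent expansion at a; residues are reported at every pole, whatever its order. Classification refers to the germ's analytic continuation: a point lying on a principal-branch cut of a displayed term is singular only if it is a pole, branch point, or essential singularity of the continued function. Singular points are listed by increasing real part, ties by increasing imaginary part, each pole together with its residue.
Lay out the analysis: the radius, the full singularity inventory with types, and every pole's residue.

Branch term (18/11)*sqrt(1 - φ/(-2/3)): its argument vanishes at φ = -2/3, a square-root branch point, modulus 2/3.
The radius of convergence is the smallest modulus among the singular points: 2/3.

Radius of convergence at 0: 2/3.
At -2/3: an algebraic (square-root) branch point.


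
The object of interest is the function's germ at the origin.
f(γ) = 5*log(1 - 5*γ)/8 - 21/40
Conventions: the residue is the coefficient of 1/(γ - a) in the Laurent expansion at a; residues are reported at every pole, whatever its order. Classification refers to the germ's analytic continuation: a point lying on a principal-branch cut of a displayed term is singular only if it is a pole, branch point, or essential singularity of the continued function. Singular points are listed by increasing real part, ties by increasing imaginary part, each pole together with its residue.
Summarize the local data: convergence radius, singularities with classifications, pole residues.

Branch term (5/8)*log(1 - γ/(1/5)): its argument vanishes at γ = 1/5, a logarithmic branch point, modulus 1/5.
The radius of convergence is the smallest modulus among the singular points: 1/5.

Radius of convergence at 0: 1/5.
At 1/5: a logarithmic branch point.


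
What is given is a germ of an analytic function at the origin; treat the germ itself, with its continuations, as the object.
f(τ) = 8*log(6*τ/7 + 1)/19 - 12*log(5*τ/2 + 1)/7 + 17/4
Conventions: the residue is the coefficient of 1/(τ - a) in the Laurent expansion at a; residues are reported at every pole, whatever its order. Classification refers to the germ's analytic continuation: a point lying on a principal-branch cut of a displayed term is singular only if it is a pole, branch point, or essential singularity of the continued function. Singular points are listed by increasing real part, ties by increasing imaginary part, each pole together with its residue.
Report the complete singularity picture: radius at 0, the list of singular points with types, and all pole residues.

Radius of convergence at 0: 2/5.
At -7/6: a logarithmic branch point.
At -2/5: a logarithmic branch point.

Branch term (8/19)*log(1 - τ/(-7/6)): its argument vanishes at τ = -7/6, a logarithmic branch point, modulus 7/6.
Branch term (-12/7)*log(1 - τ/(-2/5)): its argument vanishes at τ = -2/5, a logarithmic branch point, modulus 2/5.
The radius of convergence is the smallest modulus among the singular points: 2/5.
List the singular points by increasing real part (a conjugate pair: the negative imaginary part first).


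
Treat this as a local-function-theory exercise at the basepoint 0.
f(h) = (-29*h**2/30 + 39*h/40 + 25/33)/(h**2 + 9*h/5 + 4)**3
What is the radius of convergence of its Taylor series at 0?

Denominator factor (h**2 + 9*h/5 + 4)^3: discriminant -319/25, complex-conjugate roots (-9/10) + ((1/10)*sqrt(319))*i and (-9/10) - ((1/10)*sqrt(319))*i; poles of order 3, moduli 2 and 2.
The radius of convergence is the smallest modulus among the singular points: 2.

The radius of convergence is 2.


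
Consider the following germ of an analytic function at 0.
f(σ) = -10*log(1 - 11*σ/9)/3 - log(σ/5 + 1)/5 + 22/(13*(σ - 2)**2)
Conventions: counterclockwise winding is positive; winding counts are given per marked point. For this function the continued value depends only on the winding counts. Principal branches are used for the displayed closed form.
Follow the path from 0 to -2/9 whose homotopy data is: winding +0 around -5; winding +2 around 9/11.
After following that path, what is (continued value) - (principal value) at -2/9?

The rational part is single-valued and drops out of the difference; each branch term changes only by its own monodromy.
(-10/3)*log(1 - σ/(9/11)): each positive loop around 9/11 adds 2*pi*i to the log, so winding +2 contributes (-10/3)*(2)*2*pi*i = -(40/3)*pi*i.
(-1/5)*log(1 - σ/(-5)): winding 0 around -5, so this term returns to its principal value, contribution 0.
Summing the contributions at σ = -2/9 gives -(40/3)*pi*i.

Continued minus principal equals -(40/3)*pi*i.


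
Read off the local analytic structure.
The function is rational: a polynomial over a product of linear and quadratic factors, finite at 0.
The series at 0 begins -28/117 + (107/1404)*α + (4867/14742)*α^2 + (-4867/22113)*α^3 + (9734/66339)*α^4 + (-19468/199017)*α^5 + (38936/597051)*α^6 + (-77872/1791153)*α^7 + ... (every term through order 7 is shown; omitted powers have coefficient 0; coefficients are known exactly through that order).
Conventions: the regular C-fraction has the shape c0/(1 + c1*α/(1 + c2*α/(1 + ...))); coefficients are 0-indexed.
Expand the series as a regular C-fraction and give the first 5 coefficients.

The regular C-fraction coefficients are [-28/117, 107/336, -55731/11984, 4983808/1070321, 3424/10003].

Taylor coefficients (read off): a_0 = -28/117, a_1 = 107/1404, a_2 = 4867/14742, a_3 = -4867/22113, a_4 = 9734/66339.
c0 = a_0 = -28/117. Peel one level at a time: if S = 1 + c*α/S' with S'(0) = 1, then c is the α-coefficient of S and S' = c*α/(S - 1).
S_1 = c0/f = 1 + (107/336)*α + (18577/12544)*α^2 + ...; c1 = 107/336.
S_2 = c1*α/(S_1 - 1) = 1 + (-55731/11984)*α + (12148032/561001)*α^2 + ...; c2 = -55731/11984.
S_3 = c2*α/(S_2 - 1) = 1 + (4983808/1070321)*α + (-159481856/100060009)*α^2 + ...; c3 = 4983808/1070321.
S_4 = c3*α/(S_3 - 1) = 1 + (3424/10003)*α + ...; c4 = 3424/10003.


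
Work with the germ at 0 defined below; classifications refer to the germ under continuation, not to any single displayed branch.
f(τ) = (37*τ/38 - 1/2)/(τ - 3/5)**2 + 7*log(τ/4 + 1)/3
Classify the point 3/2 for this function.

The point is a regular point.

Denominator factors: τ - 3/5 = 9/10 at τ = 3/2 — none vanishes.
Branch term log(1 - τ/(-4)): argument at 3/2 is 11/8, nonzero, so 3/2 is not its branch point (a point on a principal cut is still regular for the continued germ).
So the germ continues analytically to 3/2.


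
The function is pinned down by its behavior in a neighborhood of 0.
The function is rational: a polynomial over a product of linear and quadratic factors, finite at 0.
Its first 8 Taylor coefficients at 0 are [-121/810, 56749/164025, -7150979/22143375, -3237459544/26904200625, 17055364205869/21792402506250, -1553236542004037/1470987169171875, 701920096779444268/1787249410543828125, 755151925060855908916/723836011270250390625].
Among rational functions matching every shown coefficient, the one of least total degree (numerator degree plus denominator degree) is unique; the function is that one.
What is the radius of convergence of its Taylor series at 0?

No rational of total degree below 5 reproduces all 8 coefficients; solving the [0/5] Pade equations on them gives f(n) = 1/(4*(n - 5/2)*(n**2 + 10*n/9 + 9/11)**2), whose expansion matches every shown term.
Denominator factor (n**2 + 10*n/9 + 9/11)^2: discriminant -1816/891, complex-conjugate roots (-5/9) + ((1/99)*sqrt(4994))*i and (-5/9) - ((1/99)*sqrt(4994))*i; poles of order 2, moduli (3/11)*sqrt(11) and (3/11)*sqrt(11).
Denominator factor (n - 5/2): pole of order 1 at 5/2, modulus 5/2.
The radius of convergence is the smallest modulus among the singular points: (3/11)*sqrt(11).

The radius of convergence is (3/11)*sqrt(11).


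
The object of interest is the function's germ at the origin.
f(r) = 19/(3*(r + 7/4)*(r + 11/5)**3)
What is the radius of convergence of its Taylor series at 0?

The radius of convergence is 7/4.

Denominator factor (r + 11/5)^3: pole of order 3 at -11/5, modulus 11/5.
Denominator factor (r + 7/4): pole of order 1 at -7/4, modulus 7/4.
The radius of convergence is the smallest modulus among the singular points: 7/4.


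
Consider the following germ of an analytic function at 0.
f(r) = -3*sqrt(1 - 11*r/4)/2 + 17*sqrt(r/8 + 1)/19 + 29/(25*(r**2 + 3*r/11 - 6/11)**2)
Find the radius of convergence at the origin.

The radius of convergence is 4/11.

Denominator factor (r**2 + 3*r/11 - 6/11)^2: discriminant 273/121, real irrational roots -3/22 + (1/22)*sqrt(273) and -3/22 - (1/22)*sqrt(273); poles of order 2, moduli -3/22 + (1/22)*sqrt(273) and 3/22 + (1/22)*sqrt(273).
Branch term (17/19)*sqrt(1 - r/(-8)): its argument vanishes at r = -8, a square-root branch point, modulus 8.
Branch term (-3/2)*sqrt(1 - r/(4/11)): its argument vanishes at r = 4/11, a square-root branch point, modulus 4/11.
The radius of convergence is the smallest modulus among the singular points: 4/11.


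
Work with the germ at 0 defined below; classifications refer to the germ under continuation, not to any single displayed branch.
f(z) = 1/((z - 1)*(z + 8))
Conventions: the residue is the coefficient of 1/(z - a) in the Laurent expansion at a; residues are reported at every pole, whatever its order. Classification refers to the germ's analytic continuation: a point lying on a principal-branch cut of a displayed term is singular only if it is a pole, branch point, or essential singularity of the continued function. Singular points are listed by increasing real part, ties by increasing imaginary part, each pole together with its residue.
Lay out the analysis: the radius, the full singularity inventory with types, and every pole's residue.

Denominator factor (z + 8): pole of order 1 at -8, modulus 8.
Denominator factor (z - 1): pole of order 1 at 1, modulus 1.
The radius of convergence is the smallest modulus among the singular points: 1.
At the order-1 pole -8 set g(z) = (z - (-8))*f(z) = 1/(z - 1).
Simple pole: residue = g(a) at a = -8, which is -1/9.
At the order-1 pole 1 set g(z) = (z - (1))*f(z) = 1/(z + 8).
Simple pole: residue = g(a) at a = 1, which is 1/9.
List the singular points by increasing real part (a conjugate pair: the negative imaginary part first).

Radius of convergence at 0: 1.
At -8: a pole of order 1; residue -1/9.
At 1: a pole of order 1; residue 1/9.


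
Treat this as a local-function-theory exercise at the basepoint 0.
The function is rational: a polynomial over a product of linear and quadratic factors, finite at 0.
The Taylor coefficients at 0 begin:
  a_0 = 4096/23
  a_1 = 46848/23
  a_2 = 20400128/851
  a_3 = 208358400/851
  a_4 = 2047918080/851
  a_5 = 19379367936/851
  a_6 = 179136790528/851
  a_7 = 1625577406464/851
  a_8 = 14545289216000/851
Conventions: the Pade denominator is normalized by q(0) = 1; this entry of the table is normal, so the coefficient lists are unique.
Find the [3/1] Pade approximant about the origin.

Taylor coefficients needed (read off): a_0 = 4096/23, a_1 = 46848/23, a_2 = 20400128/851, a_3 = 208358400/851, a_4 = 2047918080/851.
Write the denominator as Q(n) = 1 + q1*n. Requiring Q*f - P = O(n^5) with deg P <= 3 kills the coefficients of n^4..n^4 in Q*f:
  n^4: a_4 + q1*a_3 = 0, i.e. 2047918080/851 + (208358400/851)*q1 = 0.
Solving this linear system: q1 = -133328/13565.
The numerator is Q*f truncated at degree 3: P0 = a_0 = 4096/23; P1 = a_1 + q1*a_0 = 89381632/311995; P2 = a_2 + q1*a_1 = 45620180992/11543815; P3 = a_3 + q1*a_2 = 106473430016/11543815.

The Pade approximant has numerator coefficients [4096/23, 89381632/311995, 45620180992/11543815, 106473430016/11543815]; denominator coefficients [1, -133328/13565].


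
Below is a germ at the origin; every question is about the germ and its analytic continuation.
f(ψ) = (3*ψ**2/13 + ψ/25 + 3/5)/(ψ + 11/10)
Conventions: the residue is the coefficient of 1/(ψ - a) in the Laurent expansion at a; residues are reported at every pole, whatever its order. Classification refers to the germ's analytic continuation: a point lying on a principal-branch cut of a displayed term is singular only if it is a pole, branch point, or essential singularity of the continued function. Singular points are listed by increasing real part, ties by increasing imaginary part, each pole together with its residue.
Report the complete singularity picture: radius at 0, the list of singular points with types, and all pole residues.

Denominator factor (ψ + 11/10): pole of order 1 at -11/10, modulus 11/10.
The radius of convergence is the smallest modulus among the singular points: 11/10.
At the order-1 pole -11/10 set g(ψ) = (ψ - (-11/10))*f(ψ) = 3*ψ**2/13 + ψ/25 + 3/5.
Simple pole: residue = g(a) at a = -11/10, which is 5429/6500.

Radius of convergence at 0: 11/10.
At -11/10: a pole of order 1; residue 5429/6500.


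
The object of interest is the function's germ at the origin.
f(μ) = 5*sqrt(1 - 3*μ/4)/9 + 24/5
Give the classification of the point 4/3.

The term (5/9)*sqrt(1 - μ/(4/3)) has argument 1 - 4/3/(4/3) = 0 at 4/3: a square-root (algebraic, two-sheeted) branch point; the remaining terms are analytic or single-valued there.

The point is an algebraic (square-root) branch point.


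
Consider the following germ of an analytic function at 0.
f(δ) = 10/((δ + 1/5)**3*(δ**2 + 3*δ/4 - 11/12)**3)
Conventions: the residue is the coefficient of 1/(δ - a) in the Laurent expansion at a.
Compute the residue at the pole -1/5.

At the order-3 pole -1/5 set g(δ) = (δ - (-1/5))^3*f(δ) = 10/(δ**2 + 3*δ/4 - 11/12)**3.
Order-3 pole: residue = g''(a)/2; g''(-1/5) = -51732421875/773366902, so the residue is -51732421875/1546733804.

The residue is -51732421875/1546733804.


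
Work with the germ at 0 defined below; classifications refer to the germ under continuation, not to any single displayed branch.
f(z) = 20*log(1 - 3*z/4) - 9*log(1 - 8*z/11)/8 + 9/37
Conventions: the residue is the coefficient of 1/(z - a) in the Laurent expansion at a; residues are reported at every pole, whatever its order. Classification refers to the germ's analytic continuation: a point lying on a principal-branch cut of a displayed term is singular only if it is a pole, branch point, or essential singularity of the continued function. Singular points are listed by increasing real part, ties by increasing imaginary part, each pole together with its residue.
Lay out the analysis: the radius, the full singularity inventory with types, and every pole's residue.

Branch term (-9/8)*log(1 - z/(11/8)): its argument vanishes at z = 11/8, a logarithmic branch point, modulus 11/8.
Branch term (20)*log(1 - z/(4/3)): its argument vanishes at z = 4/3, a logarithmic branch point, modulus 4/3.
The radius of convergence is the smallest modulus among the singular points: 4/3.
List the singular points by increasing real part (a conjugate pair: the negative imaginary part first).

Radius of convergence at 0: 4/3.
At 4/3: a logarithmic branch point.
At 11/8: a logarithmic branch point.


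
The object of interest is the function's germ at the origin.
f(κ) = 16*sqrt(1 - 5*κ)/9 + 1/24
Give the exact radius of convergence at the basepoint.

Branch term (16/9)*sqrt(1 - κ/(1/5)): its argument vanishes at κ = 1/5, a square-root branch point, modulus 1/5.
The radius of convergence is the smallest modulus among the singular points: 1/5.

The radius of convergence is 1/5.


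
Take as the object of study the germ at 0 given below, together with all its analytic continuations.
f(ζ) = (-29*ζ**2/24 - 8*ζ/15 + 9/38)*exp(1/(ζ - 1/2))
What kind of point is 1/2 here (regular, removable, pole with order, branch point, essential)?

The point is an essential singularity.

The exponent 1/(ζ - (1/2)) has a pole at 1/2, so exp(1/(ζ - (1/2))) takes every nonzero value near it: an essential singularity (not a pole of any order).


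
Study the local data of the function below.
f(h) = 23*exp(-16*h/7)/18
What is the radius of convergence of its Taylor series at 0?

The radius of convergence is infinite.

The factor exp(-16*h/7) is entire and contributes no finite singular point.
The polynomial part has no poles.
No finite singular points: the Taylor series at 0 converges everywhere.


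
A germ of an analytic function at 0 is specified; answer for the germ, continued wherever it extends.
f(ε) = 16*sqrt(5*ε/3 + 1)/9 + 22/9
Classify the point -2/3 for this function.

There is no denominator, hence no pole anywhere.
Branch term sqrt(1 - ε/(-3/5)): argument at -2/3 is -1/9, nonzero, so -2/3 is not its branch point (a point on a principal cut is still regular for the continued germ).
So the germ continues analytically to -2/3.

The point is a regular point.


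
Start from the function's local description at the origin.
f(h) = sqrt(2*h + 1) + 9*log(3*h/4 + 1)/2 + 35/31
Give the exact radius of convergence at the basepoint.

The radius of convergence is 1/2.

Branch term (9/2)*log(1 - h/(-4/3)): its argument vanishes at h = -4/3, a logarithmic branch point, modulus 4/3.
Branch term (1)*sqrt(1 - h/(-1/2)): its argument vanishes at h = -1/2, a square-root branch point, modulus 1/2.
The radius of convergence is the smallest modulus among the singular points: 1/2.


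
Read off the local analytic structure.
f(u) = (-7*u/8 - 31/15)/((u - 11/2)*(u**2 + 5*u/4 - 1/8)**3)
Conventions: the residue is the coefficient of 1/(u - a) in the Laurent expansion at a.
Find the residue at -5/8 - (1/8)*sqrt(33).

The factor u**2 + 5*u/4 - 1/8 splits as (u - a)(u - a') with a = -5/8 - (1/8)*sqrt(33), a' = -5/8 + (1/8)*sqrt(33). At the order-3 pole a set g(u) = (u - a)^3*f(u) = [(-7*u/8 - 31/15)/(u - 11/2)] / (u - a')^3.
Order-3 pole: residue = g''(a)/2; g''(-5/8 - (1/8)*sqrt(33)) = 1651/12156720 - (12110427553/145625348880)*sqrt(33), so the residue is 1651/24313440 - (12110427553/291250697760)*sqrt(33).

The residue is 1651/24313440 - (12110427553/291250697760)*sqrt(33).


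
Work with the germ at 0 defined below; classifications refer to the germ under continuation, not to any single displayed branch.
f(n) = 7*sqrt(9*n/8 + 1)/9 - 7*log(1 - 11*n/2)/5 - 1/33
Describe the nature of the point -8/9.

The point is an algebraic (square-root) branch point.

The term (7/9)*sqrt(1 - n/(-8/9)) has argument 1 - -8/9/(-8/9) = 0 at -8/9: a square-root (algebraic, two-sheeted) branch point; the remaining terms are analytic or single-valued there.


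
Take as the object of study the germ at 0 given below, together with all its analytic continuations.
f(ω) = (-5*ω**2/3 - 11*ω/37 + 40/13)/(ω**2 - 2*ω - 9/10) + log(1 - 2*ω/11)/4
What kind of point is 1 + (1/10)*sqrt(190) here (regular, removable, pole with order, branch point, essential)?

The denominator factor ω**2 - 2*ω - 9/10 vanishes at 1 + (1/10)*sqrt(190) and appears to the power 1; the numerator there equals -5927/2886 - (403/1110)*sqrt(190), nonzero, and no other factor vanishes.
The branch terms are analytic at this point.
Hence a pole whose order is the multiplicity, 1.

The point is a pole of order 1.


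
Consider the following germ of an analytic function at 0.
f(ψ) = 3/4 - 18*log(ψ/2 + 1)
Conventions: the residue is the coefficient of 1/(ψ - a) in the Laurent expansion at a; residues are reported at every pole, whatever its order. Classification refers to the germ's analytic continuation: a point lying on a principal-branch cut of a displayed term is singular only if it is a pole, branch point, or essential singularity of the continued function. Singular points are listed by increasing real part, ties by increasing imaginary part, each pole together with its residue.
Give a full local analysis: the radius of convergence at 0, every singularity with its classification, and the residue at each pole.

Branch term (-18)*log(1 - ψ/(-2)): its argument vanishes at ψ = -2, a logarithmic branch point, modulus 2.
The radius of convergence is the smallest modulus among the singular points: 2.

Radius of convergence at 0: 2.
At -2: a logarithmic branch point.


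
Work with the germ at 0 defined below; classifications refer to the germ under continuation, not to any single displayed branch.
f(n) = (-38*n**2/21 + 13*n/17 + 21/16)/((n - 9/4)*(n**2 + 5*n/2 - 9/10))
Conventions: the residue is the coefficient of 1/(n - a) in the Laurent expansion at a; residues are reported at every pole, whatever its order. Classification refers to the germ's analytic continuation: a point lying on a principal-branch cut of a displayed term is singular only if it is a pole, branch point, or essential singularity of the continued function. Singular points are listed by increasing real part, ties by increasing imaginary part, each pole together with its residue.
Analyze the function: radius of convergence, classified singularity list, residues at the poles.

Denominator factor (n - 9/4): pole of order 1 at 9/4, modulus 9/4.
Denominator factor (n**2 + 5*n/2 - 9/10): discriminant 197/20, real irrational roots -5/4 + (1/20)*sqrt(985) and -5/4 - (1/20)*sqrt(985); poles of order 1, moduli -5/4 + (1/20)*sqrt(985) and 5/4 + (1/20)*sqrt(985).
The radius of convergence is the smallest modulus among the singular points: -5/4 + (1/20)*sqrt(985).
The factor n**2 + 5*n/2 - 9/10 splits as (n - a)(n - a') with a = -5/4 - (1/20)*sqrt(985), a' = -5/4 + (1/20)*sqrt(985). At the order-1 pole a set g(n) = (n - a)*f(n) = [(-38*n**2/21 + 13*n/17 + 21/16)/(n - 9/4)] / (n - a').
Simple pole: residue = g(a) at a = -5/4 - (1/20)*sqrt(985), which is -5251/8874 - (4189/359919)*sqrt(985).
The factor n**2 + 5*n/2 - 9/10 splits as (n - a)(n - a') with a = -5/4 + (1/20)*sqrt(985), a' = -5/4 - (1/20)*sqrt(985). At the order-1 pole a set g(n) = (n - a)*f(n) = [(-38*n**2/21 + 13*n/17 + 21/16)/(n - 9/4)] / (n - a').
Simple pole: residue = g(a) at a = -5/4 + (1/20)*sqrt(985), which is -5251/8874 + (4189/359919)*sqrt(985).
At the order-1 pole 9/4 set g(n) = (n - (9/4))*f(n) = (-38*n**2/21 + 13*n/17 + 21/16)/(n**2 + 5*n/2 - 9/10).
Simple pole: residue = g(a) at a = 9/4, which is -19445/31059.
List the singular points by increasing real part (a conjugate pair: the negative imaginary part first).

Radius of convergence at 0: -5/4 + (1/20)*sqrt(985).
At -5/4 - (1/20)*sqrt(985): a pole of order 1; residue -5251/8874 - (4189/359919)*sqrt(985).
At -5/4 + (1/20)*sqrt(985): a pole of order 1; residue -5251/8874 + (4189/359919)*sqrt(985).
At 9/4: a pole of order 1; residue -19445/31059.


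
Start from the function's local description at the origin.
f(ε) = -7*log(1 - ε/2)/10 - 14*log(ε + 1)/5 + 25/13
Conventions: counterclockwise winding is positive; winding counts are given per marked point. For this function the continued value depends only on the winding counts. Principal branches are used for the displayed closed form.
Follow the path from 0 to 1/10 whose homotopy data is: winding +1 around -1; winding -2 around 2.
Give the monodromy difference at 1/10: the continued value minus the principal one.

The rational part is single-valued and drops out of the difference; each branch term changes only by its own monodromy.
(-14/5)*log(1 - ε/(-1)): each positive loop around -1 adds 2*pi*i to the log, so winding +1 contributes (-14/5)*(1)*2*pi*i = -(28/5)*pi*i.
(-7/10)*log(1 - ε/(2)): each positive loop around 2 adds 2*pi*i to the log, so winding -2 contributes (-7/10)*(-2)*2*pi*i = (14/5)*pi*i.
Summing the contributions at ε = 1/10 gives -(14/5)*pi*i.

Continued minus principal equals -(14/5)*pi*i.


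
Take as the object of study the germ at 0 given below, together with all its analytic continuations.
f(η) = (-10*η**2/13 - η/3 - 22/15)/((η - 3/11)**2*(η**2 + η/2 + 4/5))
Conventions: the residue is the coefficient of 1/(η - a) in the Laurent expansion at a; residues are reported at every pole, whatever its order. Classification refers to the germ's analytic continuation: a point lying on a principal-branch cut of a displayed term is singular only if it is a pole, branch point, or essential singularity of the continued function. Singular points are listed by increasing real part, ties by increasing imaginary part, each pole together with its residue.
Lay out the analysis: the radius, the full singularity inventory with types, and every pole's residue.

Denominator factor (η**2 + η/2 + 4/5): discriminant -59/20, complex-conjugate roots (-1/4) + ((1/20)*sqrt(295))*i and (-1/4) - ((1/20)*sqrt(295))*i; poles of order 1, moduli (2/5)*sqrt(5) and (2/5)*sqrt(5).
Denominator factor (η - 3/11)^2: pole of order 2 at 3/11, modulus 3/11.
The radius of convergence is the smallest modulus among the singular points: 3/11.
The factor η**2 + η/2 + 4/5 splits as (η - a)(η - a') with a = (-1/4) - ((1/20)*sqrt(295))*i, a' = (-1/4) + ((1/20)*sqrt(295))*i. At the order-1 pole a set g(η) = (η - a)*f(η) = [(-10*η**2/13 - η/3 - 22/15)/(η - 3/11)**2] / (η - a').
Simple pole: residue = g(a) at a = (-1/4) - ((1/20)*sqrt(295))*i, which is (-26471170/58333431) + ((3176734/264744033)*sqrt(295))*i.
The factor η**2 + η/2 + 4/5 splits as (η - a)(η - a') with a = (-1/4) + ((1/20)*sqrt(295))*i, a' = (-1/4) - ((1/20)*sqrt(295))*i. At the order-1 pole a set g(η) = (η - a)*f(η) = [(-10*η**2/13 - η/3 - 22/15)/(η - 3/11)**2] / (η - a').
Simple pole: residue = g(a) at a = (-1/4) + ((1/20)*sqrt(295))*i, which is (-26471170/58333431) - ((3176734/264744033)*sqrt(295))*i.
At the order-2 pole 3/11 set g(η) = (η - (3/11))^2*f(η) = (-10*η**2/13 - η/3 - 22/15)/(η**2 + η/2 + 4/5).
Order-2 pole: residue = g'(a); g'(3/11) = 52942340/58333431, so the residue is 52942340/58333431.
List the singular points by increasing real part (a conjugate pair: the negative imaginary part first).

Radius of convergence at 0: 3/11.
At (-1/4) - ((1/20)*sqrt(295))*i: a pole of order 1; residue (-26471170/58333431) + ((3176734/264744033)*sqrt(295))*i.
At (-1/4) + ((1/20)*sqrt(295))*i: a pole of order 1; residue (-26471170/58333431) - ((3176734/264744033)*sqrt(295))*i.
At 3/11: a pole of order 2; residue 52942340/58333431.


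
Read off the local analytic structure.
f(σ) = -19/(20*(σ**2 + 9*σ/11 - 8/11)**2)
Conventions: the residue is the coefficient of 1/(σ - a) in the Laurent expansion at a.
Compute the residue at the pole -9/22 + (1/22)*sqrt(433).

The residue is (25289/1874890)*sqrt(433).

The factor σ**2 + 9*σ/11 - 8/11 splits as (σ - a)(σ - a') with a = -9/22 + (1/22)*sqrt(433), a' = -9/22 - (1/22)*sqrt(433). At the order-2 pole a set g(σ) = (σ - a)^2*f(σ) = [-19/20] / (σ - a')^2.
Order-2 pole: residue = g'(a); g'(-9/22 + (1/22)*sqrt(433)) = (25289/1874890)*sqrt(433), so the residue is (25289/1874890)*sqrt(433).


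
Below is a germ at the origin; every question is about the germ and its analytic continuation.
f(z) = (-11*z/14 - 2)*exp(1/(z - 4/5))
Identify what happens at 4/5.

The exponent 1/(z - (4/5)) has a pole at 4/5, so exp(1/(z - (4/5))) takes every nonzero value near it: an essential singularity (not a pole of any order).

The point is an essential singularity.


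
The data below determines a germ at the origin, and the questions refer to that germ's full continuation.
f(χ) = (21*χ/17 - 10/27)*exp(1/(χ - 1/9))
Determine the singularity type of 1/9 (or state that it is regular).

The point is an essential singularity.

The exponent 1/(χ - (1/9)) has a pole at 1/9, so exp(1/(χ - (1/9))) takes every nonzero value near it: an essential singularity (not a pole of any order).


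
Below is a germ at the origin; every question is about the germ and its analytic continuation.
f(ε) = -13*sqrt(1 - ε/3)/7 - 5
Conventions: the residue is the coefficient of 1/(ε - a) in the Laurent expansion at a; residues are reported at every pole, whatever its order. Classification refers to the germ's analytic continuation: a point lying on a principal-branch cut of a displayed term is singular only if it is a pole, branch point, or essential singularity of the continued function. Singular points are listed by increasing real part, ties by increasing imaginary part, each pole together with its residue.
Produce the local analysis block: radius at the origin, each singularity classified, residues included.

Branch term (-13/7)*sqrt(1 - ε/(3)): its argument vanishes at ε = 3, a square-root branch point, modulus 3.
The radius of convergence is the smallest modulus among the singular points: 3.

Radius of convergence at 0: 3.
At 3: an algebraic (square-root) branch point.


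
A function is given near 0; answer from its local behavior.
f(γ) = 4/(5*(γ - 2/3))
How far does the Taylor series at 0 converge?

Denominator factor (γ - 2/3): pole of order 1 at 2/3, modulus 2/3.
The radius of convergence is the smallest modulus among the singular points: 2/3.

The radius of convergence is 2/3.


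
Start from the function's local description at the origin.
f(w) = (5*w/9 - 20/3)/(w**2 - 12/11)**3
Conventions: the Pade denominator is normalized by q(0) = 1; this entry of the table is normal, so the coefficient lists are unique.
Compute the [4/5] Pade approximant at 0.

The Pade approximant has numerator coefficients [6655/1296, 0, 14961045605/6437968128, 0, 164571501655/231766852608]; denominator coefficients [1, 1/12, -711139/310473, -711139/3725676, 3474031/2483784, 3474031/29805408].

Taylor coefficients needed (expand at 0): a_0 = 6655/1296, a_1 = -6655/15552, a_2 = 73205/5184, a_3 = -73205/62208, a_4 = 805255/31104, a_5 = -805255/373248, a_6 = 44289025/1119744, a_7 = -44289025/13436928, a_8 = 487179275/8957952, a_9 = -487179275/107495424.
Write the denominator as Q(w) = 1 + q1*w + q2*w^2 + q3*w^3 + q4*w^4 + q5*w^5. Requiring Q*f - P = O(w^10) with deg P <= 4 kills the coefficients of w^5..w^9 in Q*f:
  w^5: a_5 + q1*a_4 + q2*a_3 + q3*a_2 + q4*a_1 + q5*a_0 = 0, i.e. -805255/373248 + (805255/31104)*q1 + (-73205/62208)*q2 + (73205/5184)*q3 + (-6655/15552)*q4 + (6655/1296)*q5 = 0.
  w^6: a_6 + q1*a_5 + q2*a_4 + q3*a_3 + q4*a_2 + q5*a_1 = 0, i.e. 44289025/1119744 + (-805255/373248)*q1 + (805255/31104)*q2 + (-73205/62208)*q3 + (73205/5184)*q4 + (-6655/15552)*q5 = 0.
  w^7: a_7 + q1*a_6 + q2*a_5 + q3*a_4 + q4*a_3 + q5*a_2 = 0, i.e. -44289025/13436928 + (44289025/1119744)*q1 + (-805255/373248)*q2 + (805255/31104)*q3 + (-73205/62208)*q4 + (73205/5184)*q5 = 0.
  w^8: a_8 + q1*a_7 + q2*a_6 + q3*a_5 + q4*a_4 + q5*a_3 = 0, i.e. 487179275/8957952 + (-44289025/13436928)*q1 + (44289025/1119744)*q2 + (-805255/373248)*q3 + (805255/31104)*q4 + (-73205/62208)*q5 = 0.
  w^9: a_9 + q1*a_8 + q2*a_7 + q3*a_6 + q4*a_5 + q5*a_4 = 0, i.e. -487179275/107495424 + (487179275/8957952)*q1 + (-44289025/13436928)*q2 + (44289025/1119744)*q3 + (-805255/373248)*q4 + (805255/31104)*q5 = 0.
Solving this linear system: q1 = 1/12, q2 = -711139/310473, q3 = -711139/3725676, q4 = 3474031/2483784, q5 = 3474031/29805408.
The numerator is Q*f truncated at degree 4: P0 = a_0 = 6655/1296; P1 = a_1 + q1*a_0 = 0; P2 = a_2 + q1*a_1 + q2*a_0 = 14961045605/6437968128; P3 = a_3 + q1*a_2 + q2*a_1 + q3*a_0 = 0; P4 = a_4 + q1*a_3 + q2*a_2 + q3*a_1 + q4*a_0 = 164571501655/231766852608.


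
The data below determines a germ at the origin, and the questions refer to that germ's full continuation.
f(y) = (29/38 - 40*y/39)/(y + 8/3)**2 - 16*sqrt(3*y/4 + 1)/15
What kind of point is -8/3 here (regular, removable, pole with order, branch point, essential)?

The denominator factor y + 8/3 vanishes at -8/3 and appears to the power 2; the numerator there equals 15553/4446, nonzero, and no other factor vanishes.
The branch terms are analytic at this point.
Hence a pole whose order is the multiplicity, 2.

The point is a pole of order 2.


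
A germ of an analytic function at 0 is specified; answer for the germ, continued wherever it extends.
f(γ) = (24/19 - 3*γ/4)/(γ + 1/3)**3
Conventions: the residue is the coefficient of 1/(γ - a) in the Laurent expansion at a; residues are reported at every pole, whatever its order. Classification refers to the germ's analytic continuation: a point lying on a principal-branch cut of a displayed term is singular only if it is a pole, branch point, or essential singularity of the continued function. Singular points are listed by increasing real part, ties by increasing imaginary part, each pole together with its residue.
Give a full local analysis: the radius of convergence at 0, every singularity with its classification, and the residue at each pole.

Radius of convergence at 0: 1/3.
At -1/3: a pole of order 3; residue 0.

Denominator factor (γ + 1/3)^3: pole of order 3 at -1/3, modulus 1/3.
The radius of convergence is the smallest modulus among the singular points: 1/3.
At the order-3 pole -1/3 set g(γ) = (γ - (-1/3))^3*f(γ) = 24/19 - 3*γ/4.
Order-3 pole: residue = g''(a)/2; g''(-1/3) = 0, so the residue is 0.


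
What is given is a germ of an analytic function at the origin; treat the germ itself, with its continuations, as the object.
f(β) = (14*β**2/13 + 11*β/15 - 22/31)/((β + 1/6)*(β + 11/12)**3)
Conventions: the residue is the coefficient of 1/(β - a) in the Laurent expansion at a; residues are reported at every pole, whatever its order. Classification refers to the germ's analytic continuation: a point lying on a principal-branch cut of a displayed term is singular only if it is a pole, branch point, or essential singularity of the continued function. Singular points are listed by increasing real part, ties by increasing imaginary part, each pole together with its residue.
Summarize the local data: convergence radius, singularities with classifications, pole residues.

Radius of convergence at 0: 1/6.
At -11/12: a pole of order 3; residue 103424/54405.
At -1/6: a pole of order 1; residue -103424/54405.

Denominator factor (β + 1/6): pole of order 1 at -1/6, modulus 1/6.
Denominator factor (β + 11/12)^3: pole of order 3 at -11/12, modulus 11/12.
The radius of convergence is the smallest modulus among the singular points: 1/6.
At the order-3 pole -11/12 set g(β) = (β - (-11/12))^3*f(β) = (14*β**2/13 + 11*β/15 - 22/31)/(β + 1/6).
Order-3 pole: residue = g''(a)/2; g''(-11/12) = 206848/54405, so the residue is 103424/54405.
At the order-1 pole -1/6 set g(β) = (β - (-1/6))*f(β) = (14*β**2/13 + 11*β/15 - 22/31)/(β + 11/12)**3.
Simple pole: residue = g(a) at a = -1/6, which is -103424/54405.
List the singular points by increasing real part (a conjugate pair: the negative imaginary part first).
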